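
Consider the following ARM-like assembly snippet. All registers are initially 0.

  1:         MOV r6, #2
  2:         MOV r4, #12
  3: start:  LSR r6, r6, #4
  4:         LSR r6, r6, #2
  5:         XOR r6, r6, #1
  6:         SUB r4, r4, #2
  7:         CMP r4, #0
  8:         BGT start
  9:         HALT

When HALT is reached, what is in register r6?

1

MOV r6, #2 → r6=2
MOV r4, #12 → r4=12
LSR r6, r6, #4 → r6=2>>4=0
LSR r6, r6, #2 → r6=0>>2=0
XOR r6, r6, #1 → r6=0^1=1
SUB r4, r4, #2 → r4=12-2=10
CMP r4, #0  (cmp 10,0)
BGT start: taken
LSR r6, r6, #4 → r6=1>>4=0
LSR r6, r6, #2 → r6=0>>2=0
XOR r6, r6, #1 → r6=0^1=1
SUB r4, r4, #2 → r4=10-2=8
CMP r4, #0  (cmp 8,0)
BGT start: taken
LSR r6, r6, #4 → r6=1>>4=0
LSR r6, r6, #2 → r6=0>>2=0
XOR r6, r6, #1 → r6=0^1=1
SUB r4, r4, #2 → r4=8-2=6
CMP r4, #0  (cmp 6,0)
BGT start: taken
LSR r6, r6, #4 → r6=1>>4=0
LSR r6, r6, #2 → r6=0>>2=0
XOR r6, r6, #1 → r6=0^1=1
SUB r4, r4, #2 → r4=6-2=4
CMP r4, #0  (cmp 4,0)
BGT start: taken
LSR r6, r6, #4 → r6=1>>4=0
LSR r6, r6, #2 → r6=0>>2=0
XOR r6, r6, #1 → r6=0^1=1
SUB r4, r4, #2 → r4=4-2=2
CMP r4, #0  (cmp 2,0)
BGT start: taken
LSR r6, r6, #4 → r6=1>>4=0
LSR r6, r6, #2 → r6=0>>2=0
XOR r6, r6, #1 → r6=0^1=1
SUB r4, r4, #2 → r4=2-2=0
CMP r4, #0  (cmp 0,0)
BGT start: not taken
halt.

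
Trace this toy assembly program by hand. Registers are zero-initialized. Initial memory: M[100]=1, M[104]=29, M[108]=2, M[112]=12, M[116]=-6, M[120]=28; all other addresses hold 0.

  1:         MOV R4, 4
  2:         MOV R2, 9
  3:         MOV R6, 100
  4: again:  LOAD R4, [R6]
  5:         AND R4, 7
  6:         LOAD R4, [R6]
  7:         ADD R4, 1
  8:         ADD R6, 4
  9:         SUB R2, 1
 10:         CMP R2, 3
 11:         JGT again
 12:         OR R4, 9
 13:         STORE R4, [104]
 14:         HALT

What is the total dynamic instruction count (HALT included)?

after MOV R4, 4: R4=4
after MOV R2, 9: R2=9
after MOV R6, 100: R6=100
after LOAD R4, [R6]: R4=M[100]=1
after AND R4, 7: R4=1&7=1
after LOAD R4, [R6]: R4=M[100]=1
after ADD R4, 1: R4=1+1=2
after ADD R6, 4: R6=100+4=104
after SUB R2, 1: R2=9-1=8
CMP R2, 3  (cmp 8,3)
JGT again: taken
after LOAD R4, [R6]: R4=M[104]=29
after AND R4, 7: R4=29&7=5
after LOAD R4, [R6]: R4=M[104]=29
after ADD R4, 1: R4=29+1=30
after ADD R6, 4: R6=104+4=108
after SUB R2, 1: R2=8-1=7
CMP R2, 3  (cmp 7,3)
JGT again: taken
after LOAD R4, [R6]: R4=M[108]=2
after AND R4, 7: R4=2&7=2
after LOAD R4, [R6]: R4=M[108]=2
after ADD R4, 1: R4=2+1=3
after ADD R6, 4: R6=108+4=112
after SUB R2, 1: R2=7-1=6
CMP R2, 3  (cmp 6,3)
JGT again: taken
after LOAD R4, [R6]: R4=M[112]=12
after AND R4, 7: R4=12&7=4
after LOAD R4, [R6]: R4=M[112]=12
after ADD R4, 1: R4=12+1=13
after ADD R6, 4: R6=112+4=116
after SUB R2, 1: R2=6-1=5
CMP R2, 3  (cmp 5,3)
JGT again: taken
after LOAD R4, [R6]: R4=M[116]=-6
after AND R4, 7: R4=(-6)&7=2
after LOAD R4, [R6]: R4=M[116]=-6
after ADD R4, 1: R4=(-6)+1=-5
after ADD R6, 4: R6=116+4=120
after SUB R2, 1: R2=5-1=4
CMP R2, 3  (cmp 4,3)
JGT again: taken
after LOAD R4, [R6]: R4=M[120]=28
after AND R4, 7: R4=28&7=4
after LOAD R4, [R6]: R4=M[120]=28
after ADD R4, 1: R4=28+1=29
after ADD R6, 4: R6=120+4=124
after SUB R2, 1: R2=4-1=3
CMP R2, 3  (cmp 3,3)
JGT again: not taken
after OR R4, 9: R4=29|9=29
STORE R4, [104] → M[104]=29
halt.
Total executed instructions: 54.

54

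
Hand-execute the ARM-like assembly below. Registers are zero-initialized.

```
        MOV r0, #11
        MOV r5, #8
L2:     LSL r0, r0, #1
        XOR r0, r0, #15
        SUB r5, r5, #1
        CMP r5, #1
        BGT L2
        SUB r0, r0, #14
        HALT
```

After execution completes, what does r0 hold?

after MOV r0, #11: r0=11
after MOV r5, #8: r5=8
after LSL r0, r0, #1: r0=11<<1=22
after XOR r0, r0, #15: r0=22^15=25
after SUB r5, r5, #1: r5=8-1=7
CMP r5, #1  (cmp 7,1)
BGT L2: taken
after LSL r0, r0, #1: r0=25<<1=50
after XOR r0, r0, #15: r0=50^15=61
after SUB r5, r5, #1: r5=7-1=6
CMP r5, #1  (cmp 6,1)
BGT L2: taken
after LSL r0, r0, #1: r0=61<<1=122
after XOR r0, r0, #15: r0=122^15=117
after SUB r5, r5, #1: r5=6-1=5
CMP r5, #1  (cmp 5,1)
BGT L2: taken
after LSL r0, r0, #1: r0=117<<1=234
after XOR r0, r0, #15: r0=234^15=229
after SUB r5, r5, #1: r5=5-1=4
CMP r5, #1  (cmp 4,1)
BGT L2: taken
after LSL r0, r0, #1: r0=229<<1=458
after XOR r0, r0, #15: r0=458^15=453
after SUB r5, r5, #1: r5=4-1=3
CMP r5, #1  (cmp 3,1)
BGT L2: taken
after LSL r0, r0, #1: r0=453<<1=906
after XOR r0, r0, #15: r0=906^15=901
after SUB r5, r5, #1: r5=3-1=2
CMP r5, #1  (cmp 2,1)
BGT L2: taken
after LSL r0, r0, #1: r0=901<<1=1802
after XOR r0, r0, #15: r0=1802^15=1797
after SUB r5, r5, #1: r5=2-1=1
CMP r5, #1  (cmp 1,1)
BGT L2: not taken
after SUB r0, r0, #14: r0=1797-14=1783
halt.

1783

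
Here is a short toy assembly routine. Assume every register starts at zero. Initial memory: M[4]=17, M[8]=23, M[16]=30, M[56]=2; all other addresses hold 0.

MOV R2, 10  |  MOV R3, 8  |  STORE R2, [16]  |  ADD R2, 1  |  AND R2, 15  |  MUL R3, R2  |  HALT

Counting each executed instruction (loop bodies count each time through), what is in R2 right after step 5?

MOV R2, 10 → R2=10
MOV R3, 8 → R3=8
STORE R2, [16] → M[16]=10
ADD R2, 1 → R2=10+1=11
AND R2, 15 → R2=11&15=11
After step 5: R2 = 11.

11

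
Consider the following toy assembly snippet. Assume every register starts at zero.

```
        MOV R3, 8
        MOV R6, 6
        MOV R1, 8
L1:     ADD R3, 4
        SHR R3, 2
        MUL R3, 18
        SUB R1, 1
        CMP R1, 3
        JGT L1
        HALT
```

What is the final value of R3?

23418

MOV R3, 8 → R3=8
MOV R6, 6 → R6=6
MOV R1, 8 → R1=8
ADD R3, 4 → R3=8+4=12
SHR R3, 2 → R3=12>>2=3
MUL R3, 18 → R3=3*18=54
SUB R1, 1 → R1=8-1=7
CMP R1, 3  (cmp 7,3)
JGT L1: taken
ADD R3, 4 → R3=54+4=58
SHR R3, 2 → R3=58>>2=14
MUL R3, 18 → R3=14*18=252
SUB R1, 1 → R1=7-1=6
CMP R1, 3  (cmp 6,3)
JGT L1: taken
ADD R3, 4 → R3=252+4=256
SHR R3, 2 → R3=256>>2=64
MUL R3, 18 → R3=64*18=1152
SUB R1, 1 → R1=6-1=5
CMP R1, 3  (cmp 5,3)
JGT L1: taken
ADD R3, 4 → R3=1152+4=1156
SHR R3, 2 → R3=1156>>2=289
MUL R3, 18 → R3=289*18=5202
SUB R1, 1 → R1=5-1=4
CMP R1, 3  (cmp 4,3)
JGT L1: taken
ADD R3, 4 → R3=5202+4=5206
SHR R3, 2 → R3=5206>>2=1301
MUL R3, 18 → R3=1301*18=23418
SUB R1, 1 → R1=4-1=3
CMP R1, 3  (cmp 3,3)
JGT L1: not taken
halt.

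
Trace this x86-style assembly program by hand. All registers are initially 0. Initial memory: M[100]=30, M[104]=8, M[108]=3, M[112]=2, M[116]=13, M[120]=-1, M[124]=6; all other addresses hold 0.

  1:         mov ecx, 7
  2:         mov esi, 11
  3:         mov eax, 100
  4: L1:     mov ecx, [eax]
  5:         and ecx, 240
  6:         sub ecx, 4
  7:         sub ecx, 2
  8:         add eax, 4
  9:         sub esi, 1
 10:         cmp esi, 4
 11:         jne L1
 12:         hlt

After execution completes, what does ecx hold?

mov ecx, 7 → ecx=7
mov esi, 11 → esi=11
mov eax, 100 → eax=100
mov ecx, [eax] → ecx=M[100]=30
and ecx, 240 → ecx=30&240=16
sub ecx, 4 → ecx=16-4=12
sub ecx, 2 → ecx=12-2=10
add eax, 4 → eax=100+4=104
sub esi, 1 → esi=11-1=10
cmp esi, 4  (cmp 10,4)
jne L1: taken
mov ecx, [eax] → ecx=M[104]=8
and ecx, 240 → ecx=8&240=0
sub ecx, 4 → ecx=0-4=-4
sub ecx, 2 → ecx=(-4)-2=-6
add eax, 4 → eax=104+4=108
sub esi, 1 → esi=10-1=9
cmp esi, 4  (cmp 9,4)
jne L1: taken
mov ecx, [eax] → ecx=M[108]=3
and ecx, 240 → ecx=3&240=0
sub ecx, 4 → ecx=0-4=-4
sub ecx, 2 → ecx=(-4)-2=-6
add eax, 4 → eax=108+4=112
sub esi, 1 → esi=9-1=8
cmp esi, 4  (cmp 8,4)
jne L1: taken
mov ecx, [eax] → ecx=M[112]=2
and ecx, 240 → ecx=2&240=0
sub ecx, 4 → ecx=0-4=-4
sub ecx, 2 → ecx=(-4)-2=-6
add eax, 4 → eax=112+4=116
sub esi, 1 → esi=8-1=7
cmp esi, 4  (cmp 7,4)
jne L1: taken
mov ecx, [eax] → ecx=M[116]=13
and ecx, 240 → ecx=13&240=0
sub ecx, 4 → ecx=0-4=-4
sub ecx, 2 → ecx=(-4)-2=-6
add eax, 4 → eax=116+4=120
sub esi, 1 → esi=7-1=6
cmp esi, 4  (cmp 6,4)
jne L1: taken
mov ecx, [eax] → ecx=M[120]=-1
and ecx, 240 → ecx=(-1)&240=240
sub ecx, 4 → ecx=240-4=236
sub ecx, 2 → ecx=236-2=234
add eax, 4 → eax=120+4=124
sub esi, 1 → esi=6-1=5
cmp esi, 4  (cmp 5,4)
jne L1: taken
mov ecx, [eax] → ecx=M[124]=6
and ecx, 240 → ecx=6&240=0
sub ecx, 4 → ecx=0-4=-4
sub ecx, 2 → ecx=(-4)-2=-6
add eax, 4 → eax=124+4=128
sub esi, 1 → esi=5-1=4
cmp esi, 4  (cmp 4,4)
jne L1: not taken
halt.

-6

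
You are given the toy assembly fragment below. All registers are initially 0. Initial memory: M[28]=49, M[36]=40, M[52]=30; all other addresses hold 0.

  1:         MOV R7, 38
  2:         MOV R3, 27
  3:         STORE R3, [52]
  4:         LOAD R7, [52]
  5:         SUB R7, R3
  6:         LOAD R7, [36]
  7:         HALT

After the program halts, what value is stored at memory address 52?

27

after MOV R7, 38: R7=38
after MOV R3, 27: R3=27
STORE R3, [52] → M[52]=27
after LOAD R7, [52]: R7=M[52]=27
after SUB R7, R3: R7=27-27=0
after LOAD R7, [36]: R7=M[36]=40
halt.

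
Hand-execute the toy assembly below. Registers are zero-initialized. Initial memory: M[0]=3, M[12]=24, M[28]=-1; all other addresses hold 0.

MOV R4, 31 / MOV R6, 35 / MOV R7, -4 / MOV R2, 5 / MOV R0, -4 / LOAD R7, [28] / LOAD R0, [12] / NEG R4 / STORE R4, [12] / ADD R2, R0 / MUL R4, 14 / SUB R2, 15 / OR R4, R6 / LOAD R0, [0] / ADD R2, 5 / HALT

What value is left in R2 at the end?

R4=31
R6=35
R7=-4
R2=5
R0=-4
R7=M[28]=-1
R0=M[12]=24
R4=-(31)=-31
STORE R4, [12] → M[12]=-31
R2=5+24=29
R4=(-31)*14=-434
R2=29-15=14
R4=(-434)|35=-401
R0=M[0]=3
R2=14+5=19
halt.

19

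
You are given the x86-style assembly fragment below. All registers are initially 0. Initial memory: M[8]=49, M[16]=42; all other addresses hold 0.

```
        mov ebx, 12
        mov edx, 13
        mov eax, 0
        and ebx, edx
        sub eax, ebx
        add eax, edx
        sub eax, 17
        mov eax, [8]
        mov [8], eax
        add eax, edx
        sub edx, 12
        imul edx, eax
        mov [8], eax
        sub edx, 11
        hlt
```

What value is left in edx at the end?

51

ebx=12
edx=13
eax=0
ebx=12&13=12
eax=0-12=-12
eax=(-12)+13=1
eax=1-17=-16
eax=M[8]=49
mov [8], eax → M[8]=49
eax=49+13=62
edx=13-12=1
edx=1*62=62
mov [8], eax → M[8]=62
edx=62-11=51
halt.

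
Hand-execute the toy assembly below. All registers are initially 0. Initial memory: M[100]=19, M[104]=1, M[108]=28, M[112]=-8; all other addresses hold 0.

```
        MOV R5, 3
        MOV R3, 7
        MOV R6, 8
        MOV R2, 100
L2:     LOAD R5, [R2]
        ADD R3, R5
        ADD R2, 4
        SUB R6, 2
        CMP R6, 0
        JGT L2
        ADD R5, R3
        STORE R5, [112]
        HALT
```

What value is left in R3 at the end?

after MOV R5, 3: R5=3
after MOV R3, 7: R3=7
after MOV R6, 8: R6=8
after MOV R2, 100: R2=100
after LOAD R5, [R2]: R5=M[100]=19
after ADD R3, R5: R3=7+19=26
after ADD R2, 4: R2=100+4=104
after SUB R6, 2: R6=8-2=6
CMP R6, 0  (cmp 6,0)
JGT L2: taken
after LOAD R5, [R2]: R5=M[104]=1
after ADD R3, R5: R3=26+1=27
after ADD R2, 4: R2=104+4=108
after SUB R6, 2: R6=6-2=4
CMP R6, 0  (cmp 4,0)
JGT L2: taken
after LOAD R5, [R2]: R5=M[108]=28
after ADD R3, R5: R3=27+28=55
after ADD R2, 4: R2=108+4=112
after SUB R6, 2: R6=4-2=2
CMP R6, 0  (cmp 2,0)
JGT L2: taken
after LOAD R5, [R2]: R5=M[112]=-8
after ADD R3, R5: R3=55+(-8)=47
after ADD R2, 4: R2=112+4=116
after SUB R6, 2: R6=2-2=0
CMP R6, 0  (cmp 0,0)
JGT L2: not taken
after ADD R5, R3: R5=(-8)+47=39
STORE R5, [112] → M[112]=39
halt.

47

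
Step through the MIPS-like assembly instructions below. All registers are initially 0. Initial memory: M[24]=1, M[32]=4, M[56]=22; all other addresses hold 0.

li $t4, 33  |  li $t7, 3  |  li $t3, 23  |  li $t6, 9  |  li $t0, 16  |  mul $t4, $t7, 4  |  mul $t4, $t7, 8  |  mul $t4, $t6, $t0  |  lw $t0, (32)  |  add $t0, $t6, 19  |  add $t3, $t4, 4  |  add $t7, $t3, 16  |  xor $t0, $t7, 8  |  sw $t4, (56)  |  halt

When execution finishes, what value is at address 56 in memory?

$t4=33
$t7=3
$t3=23
$t6=9
$t0=16
$t4=3*4=12
$t4=3*8=24
$t4=9*16=144
$t0=M[32]=4
$t0=9+19=28
$t3=144+4=148
$t7=148+16=164
$t0=164^8=172
sw $t4, (56) → M[56]=144
halt.

144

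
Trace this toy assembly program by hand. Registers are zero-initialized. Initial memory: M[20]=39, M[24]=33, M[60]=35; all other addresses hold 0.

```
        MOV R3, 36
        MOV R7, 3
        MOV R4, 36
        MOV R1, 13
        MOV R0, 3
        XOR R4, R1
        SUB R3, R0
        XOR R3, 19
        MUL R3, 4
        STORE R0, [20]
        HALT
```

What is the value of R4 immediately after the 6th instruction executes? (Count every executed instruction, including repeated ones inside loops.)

R3=36
R7=3
R4=36
R1=13
R0=3
R4=36^13=41
After step 6: R4 = 41.

41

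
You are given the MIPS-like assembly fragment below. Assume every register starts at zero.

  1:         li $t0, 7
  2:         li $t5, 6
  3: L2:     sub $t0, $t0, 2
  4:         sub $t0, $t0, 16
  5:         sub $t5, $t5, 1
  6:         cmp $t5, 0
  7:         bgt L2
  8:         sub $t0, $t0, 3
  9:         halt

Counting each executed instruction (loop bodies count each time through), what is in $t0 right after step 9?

li $t0, 7 → $t0=7
li $t5, 6 → $t5=6
sub $t0, $t0, 2 → $t0=7-2=5
sub $t0, $t0, 16 → $t0=5-16=-11
sub $t5, $t5, 1 → $t5=6-1=5
cmp $t5, 0  (cmp 5,0)
bgt L2: taken
sub $t0, $t0, 2 → $t0=(-11)-2=-13
sub $t0, $t0, 16 → $t0=(-13)-16=-29
After step 9: $t0 = -29.

-29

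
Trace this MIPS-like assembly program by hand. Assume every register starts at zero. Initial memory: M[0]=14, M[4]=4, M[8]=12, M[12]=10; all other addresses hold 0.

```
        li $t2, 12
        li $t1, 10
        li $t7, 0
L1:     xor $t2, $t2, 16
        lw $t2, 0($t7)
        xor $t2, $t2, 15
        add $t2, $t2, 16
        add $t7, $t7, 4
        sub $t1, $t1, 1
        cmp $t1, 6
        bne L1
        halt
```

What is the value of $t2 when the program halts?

after li $t2, 12: $t2=12
after li $t1, 10: $t1=10
after li $t7, 0: $t7=0
after xor $t2, $t2, 16: $t2=12^16=28
after lw $t2, 0($t7): $t2=M[0]=14
after xor $t2, $t2, 15: $t2=14^15=1
after add $t2, $t2, 16: $t2=1+16=17
after add $t7, $t7, 4: $t7=0+4=4
after sub $t1, $t1, 1: $t1=10-1=9
cmp $t1, 6  (cmp 9,6)
bne L1: taken
after xor $t2, $t2, 16: $t2=17^16=1
after lw $t2, 0($t7): $t2=M[4]=4
after xor $t2, $t2, 15: $t2=4^15=11
after add $t2, $t2, 16: $t2=11+16=27
after add $t7, $t7, 4: $t7=4+4=8
after sub $t1, $t1, 1: $t1=9-1=8
cmp $t1, 6  (cmp 8,6)
bne L1: taken
after xor $t2, $t2, 16: $t2=27^16=11
after lw $t2, 0($t7): $t2=M[8]=12
after xor $t2, $t2, 15: $t2=12^15=3
after add $t2, $t2, 16: $t2=3+16=19
after add $t7, $t7, 4: $t7=8+4=12
after sub $t1, $t1, 1: $t1=8-1=7
cmp $t1, 6  (cmp 7,6)
bne L1: taken
after xor $t2, $t2, 16: $t2=19^16=3
after lw $t2, 0($t7): $t2=M[12]=10
after xor $t2, $t2, 15: $t2=10^15=5
after add $t2, $t2, 16: $t2=5+16=21
after add $t7, $t7, 4: $t7=12+4=16
after sub $t1, $t1, 1: $t1=7-1=6
cmp $t1, 6  (cmp 6,6)
bne L1: not taken
halt.

21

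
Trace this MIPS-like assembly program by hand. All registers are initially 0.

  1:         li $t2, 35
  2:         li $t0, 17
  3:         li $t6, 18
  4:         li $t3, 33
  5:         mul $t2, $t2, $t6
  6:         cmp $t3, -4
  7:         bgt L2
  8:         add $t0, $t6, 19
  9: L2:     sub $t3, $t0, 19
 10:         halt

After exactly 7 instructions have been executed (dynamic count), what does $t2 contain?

$t2=35
$t0=17
$t6=18
$t3=33
$t2=35*18=630
cmp $t3, -4  (cmp 33,-4)
bgt L2: taken
After step 7: $t2 = 630.

630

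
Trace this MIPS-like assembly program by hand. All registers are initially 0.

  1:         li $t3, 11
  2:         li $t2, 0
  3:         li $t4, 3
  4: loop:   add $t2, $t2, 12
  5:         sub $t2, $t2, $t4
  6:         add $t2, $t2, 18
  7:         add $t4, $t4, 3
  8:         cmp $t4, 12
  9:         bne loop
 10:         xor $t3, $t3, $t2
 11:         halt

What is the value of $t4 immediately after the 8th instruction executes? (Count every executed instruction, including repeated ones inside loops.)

6

after li $t3, 11: $t3=11
after li $t2, 0: $t2=0
after li $t4, 3: $t4=3
after add $t2, $t2, 12: $t2=0+12=12
after sub $t2, $t2, $t4: $t2=12-3=9
after add $t2, $t2, 18: $t2=9+18=27
after add $t4, $t4, 3: $t4=3+3=6
cmp $t4, 12  (cmp 6,12)
After step 8: $t4 = 6.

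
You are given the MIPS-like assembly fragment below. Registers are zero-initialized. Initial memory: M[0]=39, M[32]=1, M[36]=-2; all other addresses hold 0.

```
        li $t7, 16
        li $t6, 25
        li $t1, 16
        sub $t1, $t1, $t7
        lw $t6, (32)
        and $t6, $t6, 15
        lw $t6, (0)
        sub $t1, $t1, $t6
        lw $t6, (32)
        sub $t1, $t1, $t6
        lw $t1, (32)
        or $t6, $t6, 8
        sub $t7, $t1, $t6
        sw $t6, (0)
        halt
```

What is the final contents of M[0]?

9

after li $t7, 16: $t7=16
after li $t6, 25: $t6=25
after li $t1, 16: $t1=16
after sub $t1, $t1, $t7: $t1=16-16=0
after lw $t6, (32): $t6=M[32]=1
after and $t6, $t6, 15: $t6=1&15=1
after lw $t6, (0): $t6=M[0]=39
after sub $t1, $t1, $t6: $t1=0-39=-39
after lw $t6, (32): $t6=M[32]=1
after sub $t1, $t1, $t6: $t1=(-39)-1=-40
after lw $t1, (32): $t1=M[32]=1
after or $t6, $t6, 8: $t6=1|8=9
after sub $t7, $t1, $t6: $t7=1-9=-8
sw $t6, (0) → M[0]=9
halt.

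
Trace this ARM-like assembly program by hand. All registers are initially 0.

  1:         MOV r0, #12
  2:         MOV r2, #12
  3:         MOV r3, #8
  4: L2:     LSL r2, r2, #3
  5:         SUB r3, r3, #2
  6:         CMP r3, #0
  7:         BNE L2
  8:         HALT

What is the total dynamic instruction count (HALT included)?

20

r0=12
r2=12
r3=8
r2=12<<3=96
r3=8-2=6
CMP r3, #0  (cmp 6,0)
BNE L2: taken
r2=96<<3=768
r3=6-2=4
CMP r3, #0  (cmp 4,0)
BNE L2: taken
r2=768<<3=6144
r3=4-2=2
CMP r3, #0  (cmp 2,0)
BNE L2: taken
r2=6144<<3=49152
r3=2-2=0
CMP r3, #0  (cmp 0,0)
BNE L2: not taken
halt.
Total executed instructions: 20.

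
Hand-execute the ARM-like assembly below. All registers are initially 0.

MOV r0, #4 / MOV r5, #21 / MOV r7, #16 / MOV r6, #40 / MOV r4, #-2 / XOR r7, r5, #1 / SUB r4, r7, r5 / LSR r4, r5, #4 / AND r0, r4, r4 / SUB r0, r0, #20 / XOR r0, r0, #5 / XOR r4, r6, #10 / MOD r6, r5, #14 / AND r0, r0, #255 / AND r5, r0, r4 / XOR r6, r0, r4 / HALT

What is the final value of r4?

MOV r0, #4 → r0=4
MOV r5, #21 → r5=21
MOV r7, #16 → r7=16
MOV r6, #40 → r6=40
MOV r4, #-2 → r4=-2
XOR r7, r5, #1 → r7=21^1=20
SUB r4, r7, r5 → r4=20-21=-1
LSR r4, r5, #4 → r4=21>>4=1
AND r0, r4, r4 → r0=1&1=1
SUB r0, r0, #20 → r0=1-20=-19
XOR r0, r0, #5 → r0=(-19)^5=-24
XOR r4, r6, #10 → r4=40^10=34
MOD r6, r5, #14 → r6=21%14=7
AND r0, r0, #255 → r0=(-24)&255=232
AND r5, r0, r4 → r5=232&34=32
XOR r6, r0, r4 → r6=232^34=202
halt.

34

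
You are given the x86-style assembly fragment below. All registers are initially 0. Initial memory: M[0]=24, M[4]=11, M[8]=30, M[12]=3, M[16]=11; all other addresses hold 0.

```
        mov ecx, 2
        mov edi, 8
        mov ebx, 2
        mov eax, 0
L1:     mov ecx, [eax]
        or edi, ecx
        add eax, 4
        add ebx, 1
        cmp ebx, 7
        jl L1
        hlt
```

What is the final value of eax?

mov ecx, 2 → ecx=2
mov edi, 8 → edi=8
mov ebx, 2 → ebx=2
mov eax, 0 → eax=0
mov ecx, [eax] → ecx=M[0]=24
or edi, ecx → edi=8|24=24
add eax, 4 → eax=0+4=4
add ebx, 1 → ebx=2+1=3
cmp ebx, 7  (cmp 3,7)
jl L1: taken
mov ecx, [eax] → ecx=M[4]=11
or edi, ecx → edi=24|11=27
add eax, 4 → eax=4+4=8
add ebx, 1 → ebx=3+1=4
cmp ebx, 7  (cmp 4,7)
jl L1: taken
mov ecx, [eax] → ecx=M[8]=30
or edi, ecx → edi=27|30=31
add eax, 4 → eax=8+4=12
add ebx, 1 → ebx=4+1=5
cmp ebx, 7  (cmp 5,7)
jl L1: taken
mov ecx, [eax] → ecx=M[12]=3
or edi, ecx → edi=31|3=31
add eax, 4 → eax=12+4=16
add ebx, 1 → ebx=5+1=6
cmp ebx, 7  (cmp 6,7)
jl L1: taken
mov ecx, [eax] → ecx=M[16]=11
or edi, ecx → edi=31|11=31
add eax, 4 → eax=16+4=20
add ebx, 1 → ebx=6+1=7
cmp ebx, 7  (cmp 7,7)
jl L1: not taken
halt.

20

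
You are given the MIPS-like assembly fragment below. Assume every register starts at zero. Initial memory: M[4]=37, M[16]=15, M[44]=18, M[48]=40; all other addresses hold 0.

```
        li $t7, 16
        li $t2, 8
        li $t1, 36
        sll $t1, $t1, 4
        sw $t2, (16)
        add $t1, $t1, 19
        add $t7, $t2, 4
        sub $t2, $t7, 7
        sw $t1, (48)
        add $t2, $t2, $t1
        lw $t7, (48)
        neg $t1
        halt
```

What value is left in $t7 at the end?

$t7=16
$t2=8
$t1=36
$t1=36<<4=576
sw $t2, (16) → M[16]=8
$t1=576+19=595
$t7=8+4=12
$t2=12-7=5
sw $t1, (48) → M[48]=595
$t2=5+595=600
$t7=M[48]=595
$t1=-(595)=-595
halt.

595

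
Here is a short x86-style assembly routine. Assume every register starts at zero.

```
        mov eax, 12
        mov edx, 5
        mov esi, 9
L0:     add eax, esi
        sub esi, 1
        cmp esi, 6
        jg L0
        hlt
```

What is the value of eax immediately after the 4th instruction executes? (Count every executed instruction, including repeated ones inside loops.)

21

after mov eax, 12: eax=12
after mov edx, 5: edx=5
after mov esi, 9: esi=9
after add eax, esi: eax=12+9=21
After step 4: eax = 21.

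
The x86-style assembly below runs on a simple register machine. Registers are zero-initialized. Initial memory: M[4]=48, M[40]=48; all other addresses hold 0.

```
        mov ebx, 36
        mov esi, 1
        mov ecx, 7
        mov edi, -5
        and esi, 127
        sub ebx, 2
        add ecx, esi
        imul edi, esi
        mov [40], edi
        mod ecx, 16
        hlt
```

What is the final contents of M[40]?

mov ebx, 36 → ebx=36
mov esi, 1 → esi=1
mov ecx, 7 → ecx=7
mov edi, -5 → edi=-5
and esi, 127 → esi=1&127=1
sub ebx, 2 → ebx=36-2=34
add ecx, esi → ecx=7+1=8
imul edi, esi → edi=(-5)*1=-5
mov [40], edi → M[40]=-5
mod ecx, 16 → ecx=8%16=8
halt.

-5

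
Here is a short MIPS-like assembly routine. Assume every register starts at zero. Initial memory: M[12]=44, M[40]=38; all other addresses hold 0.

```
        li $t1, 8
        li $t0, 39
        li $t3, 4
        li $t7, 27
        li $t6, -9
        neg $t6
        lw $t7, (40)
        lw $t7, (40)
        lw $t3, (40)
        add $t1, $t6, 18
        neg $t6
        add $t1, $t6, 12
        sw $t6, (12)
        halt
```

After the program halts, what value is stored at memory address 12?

-9

li $t1, 8 → $t1=8
li $t0, 39 → $t0=39
li $t3, 4 → $t3=4
li $t7, 27 → $t7=27
li $t6, -9 → $t6=-9
neg $t6 → $t6=-(-9)=9
lw $t7, (40) → $t7=M[40]=38
lw $t7, (40) → $t7=M[40]=38
lw $t3, (40) → $t3=M[40]=38
add $t1, $t6, 18 → $t1=9+18=27
neg $t6 → $t6=-(9)=-9
add $t1, $t6, 12 → $t1=(-9)+12=3
sw $t6, (12) → M[12]=-9
halt.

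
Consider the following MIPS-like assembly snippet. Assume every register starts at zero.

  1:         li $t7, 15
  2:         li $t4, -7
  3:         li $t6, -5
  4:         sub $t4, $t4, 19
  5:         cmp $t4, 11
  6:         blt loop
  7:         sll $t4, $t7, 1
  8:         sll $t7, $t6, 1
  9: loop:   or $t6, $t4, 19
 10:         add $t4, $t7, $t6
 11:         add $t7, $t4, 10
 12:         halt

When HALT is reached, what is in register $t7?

16

after li $t7, 15: $t7=15
after li $t4, -7: $t4=-7
after li $t6, -5: $t6=-5
after sub $t4, $t4, 19: $t4=(-7)-19=-26
cmp $t4, 11  (cmp -26,11)
blt loop: taken
after or $t6, $t4, 19: $t6=(-26)|19=-9
after add $t4, $t7, $t6: $t4=15+(-9)=6
after add $t7, $t4, 10: $t7=6+10=16
halt.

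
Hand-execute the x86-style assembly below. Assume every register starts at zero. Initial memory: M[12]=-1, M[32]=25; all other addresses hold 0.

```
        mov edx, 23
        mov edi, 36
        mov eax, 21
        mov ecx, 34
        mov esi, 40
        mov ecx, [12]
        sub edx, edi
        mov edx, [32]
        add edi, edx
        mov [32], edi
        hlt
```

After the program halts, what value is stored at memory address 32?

61

edx=23
edi=36
eax=21
ecx=34
esi=40
ecx=M[12]=-1
edx=23-36=-13
edx=M[32]=25
edi=36+25=61
mov [32], edi → M[32]=61
halt.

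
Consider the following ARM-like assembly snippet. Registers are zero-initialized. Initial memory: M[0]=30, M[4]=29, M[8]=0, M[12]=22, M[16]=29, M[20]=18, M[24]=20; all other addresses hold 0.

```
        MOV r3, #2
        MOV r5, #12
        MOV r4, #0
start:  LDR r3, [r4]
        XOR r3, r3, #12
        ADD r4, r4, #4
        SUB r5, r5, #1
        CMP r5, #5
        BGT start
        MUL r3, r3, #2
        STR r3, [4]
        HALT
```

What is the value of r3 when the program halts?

r3=2
r5=12
r4=0
r3=M[0]=30
r3=30^12=18
r4=0+4=4
r5=12-1=11
CMP r5, #5  (cmp 11,5)
BGT start: taken
r3=M[4]=29
r3=29^12=17
r4=4+4=8
r5=11-1=10
CMP r5, #5  (cmp 10,5)
BGT start: taken
r3=M[8]=0
r3=0^12=12
r4=8+4=12
r5=10-1=9
CMP r5, #5  (cmp 9,5)
BGT start: taken
r3=M[12]=22
r3=22^12=26
r4=12+4=16
r5=9-1=8
CMP r5, #5  (cmp 8,5)
BGT start: taken
r3=M[16]=29
r3=29^12=17
r4=16+4=20
r5=8-1=7
CMP r5, #5  (cmp 7,5)
BGT start: taken
r3=M[20]=18
r3=18^12=30
r4=20+4=24
r5=7-1=6
CMP r5, #5  (cmp 6,5)
BGT start: taken
r3=M[24]=20
r3=20^12=24
r4=24+4=28
r5=6-1=5
CMP r5, #5  (cmp 5,5)
BGT start: not taken
r3=24*2=48
STR r3, [4] → M[4]=48
halt.

48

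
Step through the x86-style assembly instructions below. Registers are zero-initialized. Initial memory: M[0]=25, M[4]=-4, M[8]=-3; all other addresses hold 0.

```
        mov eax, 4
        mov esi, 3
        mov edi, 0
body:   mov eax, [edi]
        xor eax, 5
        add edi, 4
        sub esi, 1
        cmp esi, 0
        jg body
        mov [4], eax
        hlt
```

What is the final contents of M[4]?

-8

mov eax, 4 → eax=4
mov esi, 3 → esi=3
mov edi, 0 → edi=0
mov eax, [edi] → eax=M[0]=25
xor eax, 5 → eax=25^5=28
add edi, 4 → edi=0+4=4
sub esi, 1 → esi=3-1=2
cmp esi, 0  (cmp 2,0)
jg body: taken
mov eax, [edi] → eax=M[4]=-4
xor eax, 5 → eax=(-4)^5=-7
add edi, 4 → edi=4+4=8
sub esi, 1 → esi=2-1=1
cmp esi, 0  (cmp 1,0)
jg body: taken
mov eax, [edi] → eax=M[8]=-3
xor eax, 5 → eax=(-3)^5=-8
add edi, 4 → edi=8+4=12
sub esi, 1 → esi=1-1=0
cmp esi, 0  (cmp 0,0)
jg body: not taken
mov [4], eax → M[4]=-8
halt.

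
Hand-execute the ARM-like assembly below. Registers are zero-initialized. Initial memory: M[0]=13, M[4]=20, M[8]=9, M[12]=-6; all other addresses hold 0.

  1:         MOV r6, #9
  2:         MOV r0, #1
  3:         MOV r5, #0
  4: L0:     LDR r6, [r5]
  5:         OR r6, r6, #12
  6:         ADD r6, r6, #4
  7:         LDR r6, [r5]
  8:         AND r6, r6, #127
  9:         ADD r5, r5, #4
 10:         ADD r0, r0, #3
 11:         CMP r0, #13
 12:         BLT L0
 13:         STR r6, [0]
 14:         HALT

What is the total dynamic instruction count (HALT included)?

41

r6=9
r0=1
r5=0
r6=M[0]=13
r6=13|12=13
r6=13+4=17
r6=M[0]=13
r6=13&127=13
r5=0+4=4
r0=1+3=4
CMP r0, #13  (cmp 4,13)
BLT L0: taken
r6=M[4]=20
r6=20|12=28
r6=28+4=32
r6=M[4]=20
r6=20&127=20
r5=4+4=8
r0=4+3=7
CMP r0, #13  (cmp 7,13)
BLT L0: taken
r6=M[8]=9
r6=9|12=13
r6=13+4=17
r6=M[8]=9
r6=9&127=9
r5=8+4=12
r0=7+3=10
CMP r0, #13  (cmp 10,13)
BLT L0: taken
r6=M[12]=-6
r6=(-6)|12=-2
r6=(-2)+4=2
r6=M[12]=-6
r6=(-6)&127=122
r5=12+4=16
r0=10+3=13
CMP r0, #13  (cmp 13,13)
BLT L0: not taken
STR r6, [0] → M[0]=122
halt.
Total executed instructions: 41.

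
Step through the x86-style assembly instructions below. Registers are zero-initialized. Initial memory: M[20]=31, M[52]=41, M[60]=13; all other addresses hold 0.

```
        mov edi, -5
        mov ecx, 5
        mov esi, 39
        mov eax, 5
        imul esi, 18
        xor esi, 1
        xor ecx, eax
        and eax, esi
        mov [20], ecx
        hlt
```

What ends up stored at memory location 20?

mov edi, -5 → edi=-5
mov ecx, 5 → ecx=5
mov esi, 39 → esi=39
mov eax, 5 → eax=5
imul esi, 18 → esi=39*18=702
xor esi, 1 → esi=702^1=703
xor ecx, eax → ecx=5^5=0
and eax, esi → eax=5&703=5
mov [20], ecx → M[20]=0
halt.

0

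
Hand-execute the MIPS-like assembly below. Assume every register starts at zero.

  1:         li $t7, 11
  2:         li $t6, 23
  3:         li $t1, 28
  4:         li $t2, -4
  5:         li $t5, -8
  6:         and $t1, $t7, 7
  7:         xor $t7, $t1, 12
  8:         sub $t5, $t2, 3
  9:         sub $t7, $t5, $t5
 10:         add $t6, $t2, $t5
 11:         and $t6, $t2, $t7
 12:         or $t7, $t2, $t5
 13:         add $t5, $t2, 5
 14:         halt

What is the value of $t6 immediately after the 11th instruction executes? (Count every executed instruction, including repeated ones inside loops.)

0

after li $t7, 11: $t7=11
after li $t6, 23: $t6=23
after li $t1, 28: $t1=28
after li $t2, -4: $t2=-4
after li $t5, -8: $t5=-8
after and $t1, $t7, 7: $t1=11&7=3
after xor $t7, $t1, 12: $t7=3^12=15
after sub $t5, $t2, 3: $t5=(-4)-3=-7
after sub $t7, $t5, $t5: $t7=(-7)-(-7)=0
after add $t6, $t2, $t5: $t6=(-4)+(-7)=-11
after and $t6, $t2, $t7: $t6=(-4)&0=0
After step 11: $t6 = 0.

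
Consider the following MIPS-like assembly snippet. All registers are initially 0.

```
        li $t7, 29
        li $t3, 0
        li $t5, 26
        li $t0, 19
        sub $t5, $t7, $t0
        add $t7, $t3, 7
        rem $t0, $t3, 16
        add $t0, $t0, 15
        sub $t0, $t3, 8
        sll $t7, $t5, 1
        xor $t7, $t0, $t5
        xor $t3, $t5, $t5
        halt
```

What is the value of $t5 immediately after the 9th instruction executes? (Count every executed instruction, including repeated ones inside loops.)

li $t7, 29 → $t7=29
li $t3, 0 → $t3=0
li $t5, 26 → $t5=26
li $t0, 19 → $t0=19
sub $t5, $t7, $t0 → $t5=29-19=10
add $t7, $t3, 7 → $t7=0+7=7
rem $t0, $t3, 16 → $t0=0%16=0
add $t0, $t0, 15 → $t0=0+15=15
sub $t0, $t3, 8 → $t0=0-8=-8
After step 9: $t5 = 10.

10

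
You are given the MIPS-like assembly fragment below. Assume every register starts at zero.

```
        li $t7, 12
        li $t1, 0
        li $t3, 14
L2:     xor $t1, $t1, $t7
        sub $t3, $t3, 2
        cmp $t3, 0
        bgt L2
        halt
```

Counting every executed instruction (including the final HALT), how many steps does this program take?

li $t7, 12 → $t7=12
li $t1, 0 → $t1=0
li $t3, 14 → $t3=14
xor $t1, $t1, $t7 → $t1=0^12=12
sub $t3, $t3, 2 → $t3=14-2=12
cmp $t3, 0  (cmp 12,0)
bgt L2: taken
xor $t1, $t1, $t7 → $t1=12^12=0
sub $t3, $t3, 2 → $t3=12-2=10
cmp $t3, 0  (cmp 10,0)
bgt L2: taken
xor $t1, $t1, $t7 → $t1=0^12=12
sub $t3, $t3, 2 → $t3=10-2=8
cmp $t3, 0  (cmp 8,0)
bgt L2: taken
xor $t1, $t1, $t7 → $t1=12^12=0
sub $t3, $t3, 2 → $t3=8-2=6
cmp $t3, 0  (cmp 6,0)
bgt L2: taken
xor $t1, $t1, $t7 → $t1=0^12=12
sub $t3, $t3, 2 → $t3=6-2=4
cmp $t3, 0  (cmp 4,0)
bgt L2: taken
xor $t1, $t1, $t7 → $t1=12^12=0
sub $t3, $t3, 2 → $t3=4-2=2
cmp $t3, 0  (cmp 2,0)
bgt L2: taken
xor $t1, $t1, $t7 → $t1=0^12=12
sub $t3, $t3, 2 → $t3=2-2=0
cmp $t3, 0  (cmp 0,0)
bgt L2: not taken
halt.
Total executed instructions: 32.

32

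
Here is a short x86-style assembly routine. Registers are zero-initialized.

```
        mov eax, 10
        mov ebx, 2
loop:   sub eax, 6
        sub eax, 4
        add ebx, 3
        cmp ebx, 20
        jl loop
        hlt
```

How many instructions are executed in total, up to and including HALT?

after mov eax, 10: eax=10
after mov ebx, 2: ebx=2
after sub eax, 6: eax=10-6=4
after sub eax, 4: eax=4-4=0
after add ebx, 3: ebx=2+3=5
cmp ebx, 20  (cmp 5,20)
jl loop: taken
after sub eax, 6: eax=0-6=-6
after sub eax, 4: eax=(-6)-4=-10
after add ebx, 3: ebx=5+3=8
cmp ebx, 20  (cmp 8,20)
jl loop: taken
after sub eax, 6: eax=(-10)-6=-16
after sub eax, 4: eax=(-16)-4=-20
after add ebx, 3: ebx=8+3=11
cmp ebx, 20  (cmp 11,20)
jl loop: taken
after sub eax, 6: eax=(-20)-6=-26
after sub eax, 4: eax=(-26)-4=-30
after add ebx, 3: ebx=11+3=14
cmp ebx, 20  (cmp 14,20)
jl loop: taken
after sub eax, 6: eax=(-30)-6=-36
after sub eax, 4: eax=(-36)-4=-40
after add ebx, 3: ebx=14+3=17
cmp ebx, 20  (cmp 17,20)
jl loop: taken
after sub eax, 6: eax=(-40)-6=-46
after sub eax, 4: eax=(-46)-4=-50
after add ebx, 3: ebx=17+3=20
cmp ebx, 20  (cmp 20,20)
jl loop: not taken
halt.
Total executed instructions: 33.

33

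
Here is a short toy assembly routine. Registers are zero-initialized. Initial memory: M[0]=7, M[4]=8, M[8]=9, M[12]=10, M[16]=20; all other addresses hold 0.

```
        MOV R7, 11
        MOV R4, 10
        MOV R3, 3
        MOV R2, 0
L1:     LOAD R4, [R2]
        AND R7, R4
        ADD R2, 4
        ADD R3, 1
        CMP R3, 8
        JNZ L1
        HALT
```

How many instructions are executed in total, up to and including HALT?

35

R7=11
R4=10
R3=3
R2=0
R4=M[0]=7
R7=11&7=3
R2=0+4=4
R3=3+1=4
CMP R3, 8  (cmp 4,8)
JNZ L1: taken
R4=M[4]=8
R7=3&8=0
R2=4+4=8
R3=4+1=5
CMP R3, 8  (cmp 5,8)
JNZ L1: taken
R4=M[8]=9
R7=0&9=0
R2=8+4=12
R3=5+1=6
CMP R3, 8  (cmp 6,8)
JNZ L1: taken
R4=M[12]=10
R7=0&10=0
R2=12+4=16
R3=6+1=7
CMP R3, 8  (cmp 7,8)
JNZ L1: taken
R4=M[16]=20
R7=0&20=0
R2=16+4=20
R3=7+1=8
CMP R3, 8  (cmp 8,8)
JNZ L1: not taken
halt.
Total executed instructions: 35.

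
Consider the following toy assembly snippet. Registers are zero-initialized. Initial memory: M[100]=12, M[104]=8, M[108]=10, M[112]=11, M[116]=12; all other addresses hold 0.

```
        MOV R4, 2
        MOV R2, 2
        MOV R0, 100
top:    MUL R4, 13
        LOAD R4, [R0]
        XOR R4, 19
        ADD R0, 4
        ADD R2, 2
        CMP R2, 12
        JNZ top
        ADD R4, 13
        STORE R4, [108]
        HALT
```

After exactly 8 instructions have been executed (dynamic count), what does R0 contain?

MOV R4, 2 → R4=2
MOV R2, 2 → R2=2
MOV R0, 100 → R0=100
MUL R4, 13 → R4=2*13=26
LOAD R4, [R0] → R4=M[100]=12
XOR R4, 19 → R4=12^19=31
ADD R0, 4 → R0=100+4=104
ADD R2, 2 → R2=2+2=4
After step 8: R0 = 104.

104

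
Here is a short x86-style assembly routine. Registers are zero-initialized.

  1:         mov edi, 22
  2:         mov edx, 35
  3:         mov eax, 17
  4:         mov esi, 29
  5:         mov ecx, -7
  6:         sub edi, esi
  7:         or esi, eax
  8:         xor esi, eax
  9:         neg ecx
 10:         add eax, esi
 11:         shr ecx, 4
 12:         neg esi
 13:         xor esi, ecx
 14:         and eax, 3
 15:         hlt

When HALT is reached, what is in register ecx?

0

mov edi, 22 → edi=22
mov edx, 35 → edx=35
mov eax, 17 → eax=17
mov esi, 29 → esi=29
mov ecx, -7 → ecx=-7
sub edi, esi → edi=22-29=-7
or esi, eax → esi=29|17=29
xor esi, eax → esi=29^17=12
neg ecx → ecx=-(-7)=7
add eax, esi → eax=17+12=29
shr ecx, 4 → ecx=7>>4=0
neg esi → esi=-(12)=-12
xor esi, ecx → esi=(-12)^0=-12
and eax, 3 → eax=29&3=1
halt.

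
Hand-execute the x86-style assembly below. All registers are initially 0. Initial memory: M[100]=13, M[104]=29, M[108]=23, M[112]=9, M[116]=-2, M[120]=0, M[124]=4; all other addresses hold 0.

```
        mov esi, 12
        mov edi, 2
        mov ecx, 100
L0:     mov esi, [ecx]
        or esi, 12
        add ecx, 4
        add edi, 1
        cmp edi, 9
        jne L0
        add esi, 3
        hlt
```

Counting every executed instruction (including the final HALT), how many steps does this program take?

47

after mov esi, 12: esi=12
after mov edi, 2: edi=2
after mov ecx, 100: ecx=100
after mov esi, [ecx]: esi=M[100]=13
after or esi, 12: esi=13|12=13
after add ecx, 4: ecx=100+4=104
after add edi, 1: edi=2+1=3
cmp edi, 9  (cmp 3,9)
jne L0: taken
after mov esi, [ecx]: esi=M[104]=29
after or esi, 12: esi=29|12=29
after add ecx, 4: ecx=104+4=108
after add edi, 1: edi=3+1=4
cmp edi, 9  (cmp 4,9)
jne L0: taken
after mov esi, [ecx]: esi=M[108]=23
after or esi, 12: esi=23|12=31
after add ecx, 4: ecx=108+4=112
after add edi, 1: edi=4+1=5
cmp edi, 9  (cmp 5,9)
jne L0: taken
after mov esi, [ecx]: esi=M[112]=9
after or esi, 12: esi=9|12=13
after add ecx, 4: ecx=112+4=116
after add edi, 1: edi=5+1=6
cmp edi, 9  (cmp 6,9)
jne L0: taken
after mov esi, [ecx]: esi=M[116]=-2
after or esi, 12: esi=(-2)|12=-2
after add ecx, 4: ecx=116+4=120
after add edi, 1: edi=6+1=7
cmp edi, 9  (cmp 7,9)
jne L0: taken
after mov esi, [ecx]: esi=M[120]=0
after or esi, 12: esi=0|12=12
after add ecx, 4: ecx=120+4=124
after add edi, 1: edi=7+1=8
cmp edi, 9  (cmp 8,9)
jne L0: taken
after mov esi, [ecx]: esi=M[124]=4
after or esi, 12: esi=4|12=12
after add ecx, 4: ecx=124+4=128
after add edi, 1: edi=8+1=9
cmp edi, 9  (cmp 9,9)
jne L0: not taken
after add esi, 3: esi=12+3=15
halt.
Total executed instructions: 47.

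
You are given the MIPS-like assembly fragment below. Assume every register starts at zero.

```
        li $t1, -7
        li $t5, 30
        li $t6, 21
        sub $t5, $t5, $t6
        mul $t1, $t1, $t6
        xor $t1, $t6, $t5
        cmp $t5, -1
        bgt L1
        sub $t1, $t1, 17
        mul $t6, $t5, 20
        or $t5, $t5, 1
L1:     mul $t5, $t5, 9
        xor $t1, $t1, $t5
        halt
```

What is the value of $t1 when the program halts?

li $t1, -7 → $t1=-7
li $t5, 30 → $t5=30
li $t6, 21 → $t6=21
sub $t5, $t5, $t6 → $t5=30-21=9
mul $t1, $t1, $t6 → $t1=(-7)*21=-147
xor $t1, $t6, $t5 → $t1=21^9=28
cmp $t5, -1  (cmp 9,-1)
bgt L1: taken
mul $t5, $t5, 9 → $t5=9*9=81
xor $t1, $t1, $t5 → $t1=28^81=77
halt.

77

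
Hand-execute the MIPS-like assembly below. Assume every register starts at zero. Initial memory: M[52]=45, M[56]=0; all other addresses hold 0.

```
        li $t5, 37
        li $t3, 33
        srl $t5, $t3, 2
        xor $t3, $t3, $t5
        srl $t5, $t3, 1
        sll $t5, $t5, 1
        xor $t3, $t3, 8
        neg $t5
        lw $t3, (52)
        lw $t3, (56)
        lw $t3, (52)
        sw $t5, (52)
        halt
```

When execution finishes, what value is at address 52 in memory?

li $t5, 37 → $t5=37
li $t3, 33 → $t3=33
srl $t5, $t3, 2 → $t5=33>>2=8
xor $t3, $t3, $t5 → $t3=33^8=41
srl $t5, $t3, 1 → $t5=41>>1=20
sll $t5, $t5, 1 → $t5=20<<1=40
xor $t3, $t3, 8 → $t3=41^8=33
neg $t5 → $t5=-(40)=-40
lw $t3, (52) → $t3=M[52]=45
lw $t3, (56) → $t3=M[56]=0
lw $t3, (52) → $t3=M[52]=45
sw $t5, (52) → M[52]=-40
halt.

-40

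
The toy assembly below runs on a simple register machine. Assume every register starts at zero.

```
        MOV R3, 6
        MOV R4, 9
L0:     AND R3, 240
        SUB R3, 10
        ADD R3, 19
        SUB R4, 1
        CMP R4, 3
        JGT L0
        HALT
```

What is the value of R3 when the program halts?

9

R3=6
R4=9
R3=6&240=0
R3=0-10=-10
R3=(-10)+19=9
R4=9-1=8
CMP R4, 3  (cmp 8,3)
JGT L0: taken
R3=9&240=0
R3=0-10=-10
R3=(-10)+19=9
R4=8-1=7
CMP R4, 3  (cmp 7,3)
JGT L0: taken
R3=9&240=0
R3=0-10=-10
R3=(-10)+19=9
R4=7-1=6
CMP R4, 3  (cmp 6,3)
JGT L0: taken
R3=9&240=0
R3=0-10=-10
R3=(-10)+19=9
R4=6-1=5
CMP R4, 3  (cmp 5,3)
JGT L0: taken
R3=9&240=0
R3=0-10=-10
R3=(-10)+19=9
R4=5-1=4
CMP R4, 3  (cmp 4,3)
JGT L0: taken
R3=9&240=0
R3=0-10=-10
R3=(-10)+19=9
R4=4-1=3
CMP R4, 3  (cmp 3,3)
JGT L0: not taken
halt.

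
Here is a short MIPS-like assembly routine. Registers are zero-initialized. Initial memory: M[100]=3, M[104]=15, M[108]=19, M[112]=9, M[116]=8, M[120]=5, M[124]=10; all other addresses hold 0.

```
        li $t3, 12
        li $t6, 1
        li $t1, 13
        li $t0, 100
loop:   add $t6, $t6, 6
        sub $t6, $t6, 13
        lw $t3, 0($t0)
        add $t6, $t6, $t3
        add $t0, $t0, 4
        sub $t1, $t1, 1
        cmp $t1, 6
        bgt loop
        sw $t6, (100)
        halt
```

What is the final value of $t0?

128

$t3=12
$t6=1
$t1=13
$t0=100
$t6=1+6=7
$t6=7-13=-6
$t3=M[100]=3
$t6=(-6)+3=-3
$t0=100+4=104
$t1=13-1=12
cmp $t1, 6  (cmp 12,6)
bgt loop: taken
$t6=(-3)+6=3
$t6=3-13=-10
$t3=M[104]=15
$t6=(-10)+15=5
$t0=104+4=108
$t1=12-1=11
cmp $t1, 6  (cmp 11,6)
bgt loop: taken
$t6=5+6=11
$t6=11-13=-2
$t3=M[108]=19
$t6=(-2)+19=17
$t0=108+4=112
$t1=11-1=10
cmp $t1, 6  (cmp 10,6)
bgt loop: taken
$t6=17+6=23
$t6=23-13=10
$t3=M[112]=9
$t6=10+9=19
$t0=112+4=116
$t1=10-1=9
cmp $t1, 6  (cmp 9,6)
bgt loop: taken
$t6=19+6=25
$t6=25-13=12
$t3=M[116]=8
$t6=12+8=20
$t0=116+4=120
$t1=9-1=8
cmp $t1, 6  (cmp 8,6)
bgt loop: taken
$t6=20+6=26
$t6=26-13=13
$t3=M[120]=5
$t6=13+5=18
$t0=120+4=124
$t1=8-1=7
cmp $t1, 6  (cmp 7,6)
bgt loop: taken
$t6=18+6=24
$t6=24-13=11
$t3=M[124]=10
$t6=11+10=21
$t0=124+4=128
$t1=7-1=6
cmp $t1, 6  (cmp 6,6)
bgt loop: not taken
sw $t6, (100) → M[100]=21
halt.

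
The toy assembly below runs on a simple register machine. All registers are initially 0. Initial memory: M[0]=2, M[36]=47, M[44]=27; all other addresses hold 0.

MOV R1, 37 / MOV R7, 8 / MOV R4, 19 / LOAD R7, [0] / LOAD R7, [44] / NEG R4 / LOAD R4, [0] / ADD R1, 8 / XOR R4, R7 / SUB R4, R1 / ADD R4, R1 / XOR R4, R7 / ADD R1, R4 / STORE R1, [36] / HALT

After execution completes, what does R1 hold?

MOV R1, 37 → R1=37
MOV R7, 8 → R7=8
MOV R4, 19 → R4=19
LOAD R7, [0] → R7=M[0]=2
LOAD R7, [44] → R7=M[44]=27
NEG R4 → R4=-(19)=-19
LOAD R4, [0] → R4=M[0]=2
ADD R1, 8 → R1=37+8=45
XOR R4, R7 → R4=2^27=25
SUB R4, R1 → R4=25-45=-20
ADD R4, R1 → R4=(-20)+45=25
XOR R4, R7 → R4=25^27=2
ADD R1, R4 → R1=45+2=47
STORE R1, [36] → M[36]=47
halt.

47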